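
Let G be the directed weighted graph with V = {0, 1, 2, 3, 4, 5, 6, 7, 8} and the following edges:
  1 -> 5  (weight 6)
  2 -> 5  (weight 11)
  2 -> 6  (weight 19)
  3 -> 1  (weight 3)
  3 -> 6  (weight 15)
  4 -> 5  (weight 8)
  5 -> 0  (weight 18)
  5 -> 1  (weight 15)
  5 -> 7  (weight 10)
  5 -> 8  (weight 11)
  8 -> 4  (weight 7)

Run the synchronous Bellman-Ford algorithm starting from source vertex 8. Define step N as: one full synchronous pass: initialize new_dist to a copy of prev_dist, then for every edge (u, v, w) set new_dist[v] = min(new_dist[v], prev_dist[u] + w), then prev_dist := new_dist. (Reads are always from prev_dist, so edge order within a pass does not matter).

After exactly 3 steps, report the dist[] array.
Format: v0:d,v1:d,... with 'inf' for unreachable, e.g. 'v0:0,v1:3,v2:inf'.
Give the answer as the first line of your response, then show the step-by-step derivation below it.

v0:33,v1:30,v2:inf,v3:inf,v4:7,v5:15,v6:inf,v7:25,v8:0

step 1: dist = v0:inf,v1:inf,v2:inf,v3:inf,v4:7,v5:inf,v6:inf,v7:inf,v8:0
step 2: dist = v0:inf,v1:inf,v2:inf,v3:inf,v4:7,v5:15,v6:inf,v7:inf,v8:0
step 3: dist = v0:33,v1:30,v2:inf,v3:inf,v4:7,v5:15,v6:inf,v7:25,v8:0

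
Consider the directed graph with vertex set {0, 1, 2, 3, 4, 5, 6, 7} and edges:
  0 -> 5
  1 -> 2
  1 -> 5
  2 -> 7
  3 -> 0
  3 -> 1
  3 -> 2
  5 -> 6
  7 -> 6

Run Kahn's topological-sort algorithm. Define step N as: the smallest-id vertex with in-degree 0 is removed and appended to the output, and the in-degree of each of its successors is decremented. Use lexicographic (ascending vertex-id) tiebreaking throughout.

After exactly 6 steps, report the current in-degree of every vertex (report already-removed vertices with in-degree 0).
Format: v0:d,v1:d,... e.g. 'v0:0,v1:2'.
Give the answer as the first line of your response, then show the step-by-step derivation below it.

v0:0,v1:0,v2:0,v3:0,v4:0,v5:0,v6:1,v7:0

step 1: output 3; order=[3]; indeg=(0,0,1,0,0,2,2,1)
step 2: output 0; order=[3,0]; indeg=(0,0,1,0,0,1,2,1)
step 3: output 1; order=[3,0,1]; indeg=(0,0,0,0,0,0,2,1)
step 4: output 2; order=[3,0,1,2]; indeg=(0,0,0,0,0,0,2,0)
step 5: output 4; order=[3,0,1,2,4]; indeg=(0,0,0,0,0,0,2,0)
step 6: output 5; order=[3,0,1,2,4,5]; indeg=(0,0,0,0,0,0,1,0)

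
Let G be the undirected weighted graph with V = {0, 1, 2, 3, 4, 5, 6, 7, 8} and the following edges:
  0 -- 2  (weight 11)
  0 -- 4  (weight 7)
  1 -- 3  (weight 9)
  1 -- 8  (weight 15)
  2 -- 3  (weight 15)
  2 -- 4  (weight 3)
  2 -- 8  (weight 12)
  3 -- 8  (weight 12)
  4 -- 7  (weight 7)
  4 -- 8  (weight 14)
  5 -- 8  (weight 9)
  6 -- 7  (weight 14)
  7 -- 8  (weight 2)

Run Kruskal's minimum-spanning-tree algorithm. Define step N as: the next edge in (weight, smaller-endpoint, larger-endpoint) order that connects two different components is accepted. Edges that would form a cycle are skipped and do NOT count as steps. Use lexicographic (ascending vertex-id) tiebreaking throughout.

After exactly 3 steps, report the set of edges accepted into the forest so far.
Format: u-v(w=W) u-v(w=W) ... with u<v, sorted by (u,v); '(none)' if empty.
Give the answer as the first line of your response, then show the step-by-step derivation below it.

0-4(w=7) 2-4(w=3) 7-8(w=2)

step 1: add edge 7-8 (w=2); MST = {7-8(w=2)}
step 2: add edge 2-4 (w=3); MST = {2-4(w=3) 7-8(w=2)}
step 3: add edge 0-4 (w=7); MST = {0-4(w=7) 2-4(w=3) 7-8(w=2)}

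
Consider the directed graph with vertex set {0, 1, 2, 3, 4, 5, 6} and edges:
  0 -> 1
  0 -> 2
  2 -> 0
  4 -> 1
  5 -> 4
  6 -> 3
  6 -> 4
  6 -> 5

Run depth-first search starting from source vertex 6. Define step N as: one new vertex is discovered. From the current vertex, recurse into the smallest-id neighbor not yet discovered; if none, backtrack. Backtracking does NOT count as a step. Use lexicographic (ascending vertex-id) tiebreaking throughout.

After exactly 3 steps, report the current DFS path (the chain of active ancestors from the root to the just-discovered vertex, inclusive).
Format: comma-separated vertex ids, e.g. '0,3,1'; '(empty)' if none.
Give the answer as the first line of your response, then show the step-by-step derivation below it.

6,4

step 1: discover 6; path=6; order=6
step 2: discover 3; path=6>3; order=6,3
step 3: discover 4; path=6>4; order=6,3,4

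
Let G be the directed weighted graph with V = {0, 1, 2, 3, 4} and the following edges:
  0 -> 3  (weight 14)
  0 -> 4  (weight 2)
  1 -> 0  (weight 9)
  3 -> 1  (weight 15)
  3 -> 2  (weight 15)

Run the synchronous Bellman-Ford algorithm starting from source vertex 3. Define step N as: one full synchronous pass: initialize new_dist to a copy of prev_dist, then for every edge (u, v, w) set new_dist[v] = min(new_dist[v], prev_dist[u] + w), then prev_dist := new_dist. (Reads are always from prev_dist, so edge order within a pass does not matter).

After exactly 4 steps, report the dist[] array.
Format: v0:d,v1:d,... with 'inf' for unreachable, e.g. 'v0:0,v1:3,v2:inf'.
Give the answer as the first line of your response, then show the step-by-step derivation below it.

v0:24,v1:15,v2:15,v3:0,v4:26

step 1: dist = v0:inf,v1:15,v2:15,v3:0,v4:inf
step 2: dist = v0:24,v1:15,v2:15,v3:0,v4:inf
step 3: dist = v0:24,v1:15,v2:15,v3:0,v4:26
step 4: dist = v0:24,v1:15,v2:15,v3:0,v4:26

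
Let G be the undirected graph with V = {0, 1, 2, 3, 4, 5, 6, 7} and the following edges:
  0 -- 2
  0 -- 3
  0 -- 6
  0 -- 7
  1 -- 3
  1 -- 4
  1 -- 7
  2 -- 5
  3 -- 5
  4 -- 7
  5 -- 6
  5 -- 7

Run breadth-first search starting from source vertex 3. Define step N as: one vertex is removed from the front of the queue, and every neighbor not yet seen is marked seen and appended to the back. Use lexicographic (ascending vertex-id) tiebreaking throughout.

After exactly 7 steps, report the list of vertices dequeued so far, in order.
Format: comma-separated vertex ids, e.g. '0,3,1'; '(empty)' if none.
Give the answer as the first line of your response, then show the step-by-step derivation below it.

3,0,1,5,2,6,7

step 1: dequeue 3; queue=[0,1,5]; order=3
step 2: dequeue 0; queue=[1,5,2,6,7]; order=3,0
step 3: dequeue 1; queue=[5,2,6,7,4]; order=3,0,1
step 4: dequeue 5; queue=[2,6,7,4]; order=3,0,1,5
step 5: dequeue 2; queue=[6,7,4]; order=3,0,1,5,2
step 6: dequeue 6; queue=[7,4]; order=3,0,1,5,2,6
step 7: dequeue 7; queue=[4]; order=3,0,1,5,2,6,7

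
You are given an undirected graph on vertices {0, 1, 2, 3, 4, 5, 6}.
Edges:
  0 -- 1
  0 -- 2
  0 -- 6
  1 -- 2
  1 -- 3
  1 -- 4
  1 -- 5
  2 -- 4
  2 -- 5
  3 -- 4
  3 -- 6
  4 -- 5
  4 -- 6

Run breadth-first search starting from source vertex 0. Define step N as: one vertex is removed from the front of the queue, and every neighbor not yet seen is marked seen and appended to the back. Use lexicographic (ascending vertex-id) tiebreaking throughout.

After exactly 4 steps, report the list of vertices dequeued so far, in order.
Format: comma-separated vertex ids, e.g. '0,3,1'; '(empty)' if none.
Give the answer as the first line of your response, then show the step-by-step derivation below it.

0,1,2,6

step 1: dequeue 0; queue=[1,2,6]; order=0
step 2: dequeue 1; queue=[2,6,3,4,5]; order=0,1
step 3: dequeue 2; queue=[6,3,4,5]; order=0,1,2
step 4: dequeue 6; queue=[3,4,5]; order=0,1,2,6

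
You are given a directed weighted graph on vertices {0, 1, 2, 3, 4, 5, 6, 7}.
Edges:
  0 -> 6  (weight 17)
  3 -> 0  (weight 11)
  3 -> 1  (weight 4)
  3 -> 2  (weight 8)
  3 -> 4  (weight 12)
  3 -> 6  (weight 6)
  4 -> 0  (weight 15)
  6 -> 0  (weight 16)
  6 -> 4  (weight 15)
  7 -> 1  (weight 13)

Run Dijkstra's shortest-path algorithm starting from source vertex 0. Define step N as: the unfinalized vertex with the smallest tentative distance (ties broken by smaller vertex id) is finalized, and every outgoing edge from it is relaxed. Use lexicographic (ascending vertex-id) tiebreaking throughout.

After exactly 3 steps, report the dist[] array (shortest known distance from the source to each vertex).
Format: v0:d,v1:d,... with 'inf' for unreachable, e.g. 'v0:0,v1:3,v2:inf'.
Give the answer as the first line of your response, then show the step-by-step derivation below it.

v0:0,v1:inf,v2:inf,v3:inf,v4:32,v5:inf,v6:17,v7:inf

step 1: dist = v0:0,v1:inf,v2:inf,v3:inf,v4:inf,v5:inf,v6:17,v7:inf
step 2: dist = v0:0,v1:inf,v2:inf,v3:inf,v4:32,v5:inf,v6:17,v7:inf
step 3: dist = v0:0,v1:inf,v2:inf,v3:inf,v4:32,v5:inf,v6:17,v7:inf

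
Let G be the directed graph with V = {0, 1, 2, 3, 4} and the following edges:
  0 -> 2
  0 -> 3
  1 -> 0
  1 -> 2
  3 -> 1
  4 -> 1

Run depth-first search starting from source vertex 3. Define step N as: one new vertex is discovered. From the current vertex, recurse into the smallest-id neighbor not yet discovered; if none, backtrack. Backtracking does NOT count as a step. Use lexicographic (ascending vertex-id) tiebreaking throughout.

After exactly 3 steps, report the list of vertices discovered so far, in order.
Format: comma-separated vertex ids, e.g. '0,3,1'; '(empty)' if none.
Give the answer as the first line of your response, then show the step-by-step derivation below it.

3,1,0

step 1: discover 3; path=3; order=3
step 2: discover 1; path=3>1; order=3,1
step 3: discover 0; path=3>1>0; order=3,1,0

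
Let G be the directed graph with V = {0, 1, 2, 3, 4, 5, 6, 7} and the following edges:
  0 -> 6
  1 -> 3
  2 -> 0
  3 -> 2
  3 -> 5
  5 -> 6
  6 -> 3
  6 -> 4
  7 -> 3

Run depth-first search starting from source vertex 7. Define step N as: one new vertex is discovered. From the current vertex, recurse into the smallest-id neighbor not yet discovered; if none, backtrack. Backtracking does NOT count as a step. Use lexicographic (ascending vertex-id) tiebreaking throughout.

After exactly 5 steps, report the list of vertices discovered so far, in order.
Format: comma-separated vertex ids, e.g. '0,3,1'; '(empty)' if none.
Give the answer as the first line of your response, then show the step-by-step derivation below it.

7,3,2,0,6

step 1: discover 7; path=7; order=7
step 2: discover 3; path=7>3; order=7,3
step 3: discover 2; path=7>3>2; order=7,3,2
step 4: discover 0; path=7>3>2>0; order=7,3,2,0
step 5: discover 6; path=7>3>2>0>6; order=7,3,2,0,6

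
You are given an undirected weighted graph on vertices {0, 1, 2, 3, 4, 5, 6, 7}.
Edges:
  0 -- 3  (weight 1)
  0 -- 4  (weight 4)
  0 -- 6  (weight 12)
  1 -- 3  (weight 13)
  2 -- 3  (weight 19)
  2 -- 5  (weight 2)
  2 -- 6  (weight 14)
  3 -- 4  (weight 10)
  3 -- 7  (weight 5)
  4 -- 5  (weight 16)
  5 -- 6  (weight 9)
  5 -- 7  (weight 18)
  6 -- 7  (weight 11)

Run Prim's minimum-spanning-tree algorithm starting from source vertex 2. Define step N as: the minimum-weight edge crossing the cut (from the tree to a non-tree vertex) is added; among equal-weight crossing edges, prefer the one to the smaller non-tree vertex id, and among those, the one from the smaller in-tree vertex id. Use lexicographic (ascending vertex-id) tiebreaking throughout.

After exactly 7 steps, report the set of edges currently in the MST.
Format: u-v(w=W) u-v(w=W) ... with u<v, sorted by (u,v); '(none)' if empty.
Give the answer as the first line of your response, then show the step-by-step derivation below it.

0-3(w=1) 0-4(w=4) 1-3(w=13) 2-5(w=2) 3-7(w=5) 5-6(w=9) 6-7(w=11)

step 1: add edge 2-5 (w=2); MST = {2-5(w=2)}
step 2: add edge 5-6 (w=9); MST = {2-5(w=2) 5-6(w=9)}
step 3: add edge 6-7 (w=11); MST = {2-5(w=2) 5-6(w=9) 6-7(w=11)}
step 4: add edge 3-7 (w=5); MST = {2-5(w=2) 3-7(w=5) 5-6(w=9) 6-7(w=11)}
step 5: add edge 0-3 (w=1); MST = {0-3(w=1) 2-5(w=2) 3-7(w=5) 5-6(w=9) 6-7(w=11)}
step 6: add edge 0-4 (w=4); MST = {0-3(w=1) 0-4(w=4) 2-5(w=2) 3-7(w=5) 5-6(w=9) 6-7(w=11)}
step 7: add edge 1-3 (w=13); MST = {0-3(w=1) 0-4(w=4) 1-3(w=13) 2-5(w=2) 3-7(w=5) 5-6(w=9) 6-7(w=11)}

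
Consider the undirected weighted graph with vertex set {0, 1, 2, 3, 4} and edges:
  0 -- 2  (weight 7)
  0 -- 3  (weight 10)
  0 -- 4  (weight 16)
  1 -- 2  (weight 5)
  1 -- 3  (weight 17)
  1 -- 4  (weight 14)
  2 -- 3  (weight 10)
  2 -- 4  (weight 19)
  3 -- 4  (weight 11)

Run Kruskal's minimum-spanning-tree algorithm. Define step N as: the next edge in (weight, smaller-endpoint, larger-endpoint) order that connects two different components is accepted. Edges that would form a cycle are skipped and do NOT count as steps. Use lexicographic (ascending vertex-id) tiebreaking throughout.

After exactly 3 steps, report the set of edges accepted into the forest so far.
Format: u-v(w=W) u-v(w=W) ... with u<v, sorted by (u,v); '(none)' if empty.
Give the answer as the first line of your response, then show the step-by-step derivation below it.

0-2(w=7) 0-3(w=10) 1-2(w=5)

step 1: add edge 1-2 (w=5); MST = {1-2(w=5)}
step 2: add edge 0-2 (w=7); MST = {0-2(w=7) 1-2(w=5)}
step 3: add edge 0-3 (w=10); MST = {0-2(w=7) 0-3(w=10) 1-2(w=5)}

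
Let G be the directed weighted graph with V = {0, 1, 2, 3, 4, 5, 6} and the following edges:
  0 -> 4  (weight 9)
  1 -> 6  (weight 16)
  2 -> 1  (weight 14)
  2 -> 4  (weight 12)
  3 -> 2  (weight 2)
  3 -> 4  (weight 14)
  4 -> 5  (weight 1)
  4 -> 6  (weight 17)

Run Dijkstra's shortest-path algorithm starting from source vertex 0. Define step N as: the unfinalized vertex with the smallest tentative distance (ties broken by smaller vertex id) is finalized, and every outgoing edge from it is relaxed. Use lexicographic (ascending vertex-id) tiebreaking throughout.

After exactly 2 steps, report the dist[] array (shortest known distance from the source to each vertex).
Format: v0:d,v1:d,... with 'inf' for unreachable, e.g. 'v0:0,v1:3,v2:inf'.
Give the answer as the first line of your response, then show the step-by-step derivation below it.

v0:0,v1:inf,v2:inf,v3:inf,v4:9,v5:10,v6:26

step 1: dist = v0:0,v1:inf,v2:inf,v3:inf,v4:9,v5:inf,v6:inf
step 2: dist = v0:0,v1:inf,v2:inf,v3:inf,v4:9,v5:10,v6:26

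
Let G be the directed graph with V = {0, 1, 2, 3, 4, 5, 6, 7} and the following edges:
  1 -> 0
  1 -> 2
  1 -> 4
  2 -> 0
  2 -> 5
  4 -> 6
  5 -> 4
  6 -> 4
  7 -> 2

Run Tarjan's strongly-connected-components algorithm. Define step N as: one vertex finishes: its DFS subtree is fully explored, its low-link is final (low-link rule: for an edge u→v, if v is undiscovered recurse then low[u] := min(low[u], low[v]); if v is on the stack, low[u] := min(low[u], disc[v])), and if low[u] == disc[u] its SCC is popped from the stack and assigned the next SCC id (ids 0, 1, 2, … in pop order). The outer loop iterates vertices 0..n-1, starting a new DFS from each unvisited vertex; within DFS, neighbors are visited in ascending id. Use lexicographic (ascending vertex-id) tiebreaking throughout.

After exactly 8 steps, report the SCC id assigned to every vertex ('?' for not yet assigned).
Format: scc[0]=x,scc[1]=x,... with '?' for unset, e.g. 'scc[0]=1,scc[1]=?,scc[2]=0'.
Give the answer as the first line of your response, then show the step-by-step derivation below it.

scc[0]=0,scc[1]=4,scc[2]=3,scc[3]=5,scc[4]=1,scc[5]=2,scc[6]=1,scc[7]=6

step 1: low=(low[0]=0,low[1]=?,low[2]=?,low[3]=?,low[4]=?,low[5]=?,low[6]=?,low[7]=?); scc=(scc[0]=0,scc[1]=?,scc[2]=?,scc[3]=?,scc[4]=?,scc[5]=?,scc[6]=?,scc[7]=?)
step 2: low=(low[0]=0,low[1]=1,low[2]=2,low[3]=?,low[4]=4,low[5]=3,low[6]=4,low[7]=?); scc=(scc[0]=0,scc[1]=?,scc[2]=?,scc[3]=?,scc[4]=?,scc[5]=?,scc[6]=?,scc[7]=?)
step 3: low=(low[0]=0,low[1]=1,low[2]=2,low[3]=?,low[4]=4,low[5]=3,low[6]=4,low[7]=?); scc=(scc[0]=0,scc[1]=?,scc[2]=?,scc[3]=?,scc[4]=1,scc[5]=?,scc[6]=1,scc[7]=?)
step 4: low=(low[0]=0,low[1]=1,low[2]=2,low[3]=?,low[4]=4,low[5]=3,low[6]=4,low[7]=?); scc=(scc[0]=0,scc[1]=?,scc[2]=?,scc[3]=?,scc[4]=1,scc[5]=2,scc[6]=1,scc[7]=?)
step 5: low=(low[0]=0,low[1]=1,low[2]=2,low[3]=?,low[4]=4,low[5]=3,low[6]=4,low[7]=?); scc=(scc[0]=0,scc[1]=?,scc[2]=3,scc[3]=?,scc[4]=1,scc[5]=2,scc[6]=1,scc[7]=?)
step 6: low=(low[0]=0,low[1]=1,low[2]=2,low[3]=?,low[4]=4,low[5]=3,low[6]=4,low[7]=?); scc=(scc[0]=0,scc[1]=4,scc[2]=3,scc[3]=?,scc[4]=1,scc[5]=2,scc[6]=1,scc[7]=?)
step 7: low=(low[0]=0,low[1]=1,low[2]=2,low[3]=6,low[4]=4,low[5]=3,low[6]=4,low[7]=?); scc=(scc[0]=0,scc[1]=4,scc[2]=3,scc[3]=5,scc[4]=1,scc[5]=2,scc[6]=1,scc[7]=?)
step 8: low=(low[0]=0,low[1]=1,low[2]=2,low[3]=6,low[4]=4,low[5]=3,low[6]=4,low[7]=7); scc=(scc[0]=0,scc[1]=4,scc[2]=3,scc[3]=5,scc[4]=1,scc[5]=2,scc[6]=1,scc[7]=6)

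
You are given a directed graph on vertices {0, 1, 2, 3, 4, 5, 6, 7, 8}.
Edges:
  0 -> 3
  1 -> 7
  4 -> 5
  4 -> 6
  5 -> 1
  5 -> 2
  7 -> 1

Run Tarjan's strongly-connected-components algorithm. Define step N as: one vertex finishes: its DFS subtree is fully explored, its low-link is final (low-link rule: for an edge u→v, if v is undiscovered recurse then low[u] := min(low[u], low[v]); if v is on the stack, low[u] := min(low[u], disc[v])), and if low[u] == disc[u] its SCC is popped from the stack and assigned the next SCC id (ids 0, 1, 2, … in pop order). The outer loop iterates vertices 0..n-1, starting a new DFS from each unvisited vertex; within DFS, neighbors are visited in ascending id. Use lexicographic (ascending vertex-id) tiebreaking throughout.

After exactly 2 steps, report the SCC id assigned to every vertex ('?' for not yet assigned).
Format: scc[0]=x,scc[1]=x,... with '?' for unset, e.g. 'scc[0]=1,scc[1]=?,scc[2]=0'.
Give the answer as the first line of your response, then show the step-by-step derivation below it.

scc[0]=1,scc[1]=?,scc[2]=?,scc[3]=0,scc[4]=?,scc[5]=?,scc[6]=?,scc[7]=?,scc[8]=?

step 1: low=(low[0]=0,low[1]=?,low[2]=?,low[3]=1,low[4]=?,low[5]=?,low[6]=?,low[7]=?,low[8]=?); scc=(scc[0]=?,scc[1]=?,scc[2]=?,scc[3]=0,scc[4]=?,scc[5]=?,scc[6]=?,scc[7]=?,scc[8]=?)
step 2: low=(low[0]=0,low[1]=?,low[2]=?,low[3]=1,low[4]=?,low[5]=?,low[6]=?,low[7]=?,low[8]=?); scc=(scc[0]=1,scc[1]=?,scc[2]=?,scc[3]=0,scc[4]=?,scc[5]=?,scc[6]=?,scc[7]=?,scc[8]=?)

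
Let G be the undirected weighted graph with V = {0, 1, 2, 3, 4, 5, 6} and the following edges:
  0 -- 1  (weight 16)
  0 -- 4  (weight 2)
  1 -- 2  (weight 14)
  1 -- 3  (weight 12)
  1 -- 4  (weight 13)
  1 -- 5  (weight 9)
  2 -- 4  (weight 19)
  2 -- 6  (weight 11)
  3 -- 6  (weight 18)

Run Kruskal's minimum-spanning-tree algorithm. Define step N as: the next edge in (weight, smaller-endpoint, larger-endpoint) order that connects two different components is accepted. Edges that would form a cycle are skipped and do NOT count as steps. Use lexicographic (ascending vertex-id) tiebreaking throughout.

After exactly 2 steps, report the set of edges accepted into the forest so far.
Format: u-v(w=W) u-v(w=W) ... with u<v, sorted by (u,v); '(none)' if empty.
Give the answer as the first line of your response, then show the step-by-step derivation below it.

0-4(w=2) 1-5(w=9)

step 1: add edge 0-4 (w=2); MST = {0-4(w=2)}
step 2: add edge 1-5 (w=9); MST = {0-4(w=2) 1-5(w=9)}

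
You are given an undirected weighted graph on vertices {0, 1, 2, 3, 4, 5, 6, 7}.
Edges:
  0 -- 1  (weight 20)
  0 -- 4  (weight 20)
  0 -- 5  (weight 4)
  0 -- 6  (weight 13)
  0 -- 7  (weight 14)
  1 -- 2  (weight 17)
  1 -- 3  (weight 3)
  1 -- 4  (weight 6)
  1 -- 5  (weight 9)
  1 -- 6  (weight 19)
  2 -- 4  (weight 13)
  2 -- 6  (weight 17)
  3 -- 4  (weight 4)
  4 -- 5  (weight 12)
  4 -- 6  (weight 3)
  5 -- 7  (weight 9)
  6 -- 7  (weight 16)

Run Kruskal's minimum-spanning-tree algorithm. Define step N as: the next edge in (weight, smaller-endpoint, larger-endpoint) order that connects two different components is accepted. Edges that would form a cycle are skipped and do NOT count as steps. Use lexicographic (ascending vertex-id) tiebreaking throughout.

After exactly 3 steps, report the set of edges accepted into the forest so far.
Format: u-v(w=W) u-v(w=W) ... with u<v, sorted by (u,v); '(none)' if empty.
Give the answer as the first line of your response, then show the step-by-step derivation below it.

0-5(w=4) 1-3(w=3) 4-6(w=3)

step 1: add edge 1-3 (w=3); MST = {1-3(w=3)}
step 2: add edge 4-6 (w=3); MST = {1-3(w=3) 4-6(w=3)}
step 3: add edge 0-5 (w=4); MST = {0-5(w=4) 1-3(w=3) 4-6(w=3)}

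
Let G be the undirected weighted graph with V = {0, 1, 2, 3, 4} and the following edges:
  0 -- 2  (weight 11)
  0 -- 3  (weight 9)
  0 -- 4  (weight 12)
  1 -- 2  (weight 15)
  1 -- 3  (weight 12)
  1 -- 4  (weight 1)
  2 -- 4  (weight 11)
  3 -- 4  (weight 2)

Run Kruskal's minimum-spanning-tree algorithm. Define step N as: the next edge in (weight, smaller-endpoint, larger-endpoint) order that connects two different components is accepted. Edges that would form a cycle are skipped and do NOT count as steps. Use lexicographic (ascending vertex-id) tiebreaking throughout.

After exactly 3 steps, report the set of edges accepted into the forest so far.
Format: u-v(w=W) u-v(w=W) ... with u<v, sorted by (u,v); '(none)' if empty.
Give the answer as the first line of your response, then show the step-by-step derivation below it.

0-3(w=9) 1-4(w=1) 3-4(w=2)

step 1: add edge 1-4 (w=1); MST = {1-4(w=1)}
step 2: add edge 3-4 (w=2); MST = {1-4(w=1) 3-4(w=2)}
step 3: add edge 0-3 (w=9); MST = {0-3(w=9) 1-4(w=1) 3-4(w=2)}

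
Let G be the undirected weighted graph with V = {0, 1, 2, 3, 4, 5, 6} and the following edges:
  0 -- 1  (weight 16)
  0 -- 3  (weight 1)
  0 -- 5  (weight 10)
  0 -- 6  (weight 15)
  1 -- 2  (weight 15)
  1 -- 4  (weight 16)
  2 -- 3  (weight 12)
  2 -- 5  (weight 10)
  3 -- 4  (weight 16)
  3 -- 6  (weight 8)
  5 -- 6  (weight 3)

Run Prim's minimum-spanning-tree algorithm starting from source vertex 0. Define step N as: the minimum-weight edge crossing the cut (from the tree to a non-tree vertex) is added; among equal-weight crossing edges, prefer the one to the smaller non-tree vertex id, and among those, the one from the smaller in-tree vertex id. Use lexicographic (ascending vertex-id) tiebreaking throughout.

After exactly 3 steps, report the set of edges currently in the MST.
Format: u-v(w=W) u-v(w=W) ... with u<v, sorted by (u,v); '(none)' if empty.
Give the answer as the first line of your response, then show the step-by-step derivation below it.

0-3(w=1) 3-6(w=8) 5-6(w=3)

step 1: add edge 0-3 (w=1); MST = {0-3(w=1)}
step 2: add edge 3-6 (w=8); MST = {0-3(w=1) 3-6(w=8)}
step 3: add edge 5-6 (w=3); MST = {0-3(w=1) 3-6(w=8) 5-6(w=3)}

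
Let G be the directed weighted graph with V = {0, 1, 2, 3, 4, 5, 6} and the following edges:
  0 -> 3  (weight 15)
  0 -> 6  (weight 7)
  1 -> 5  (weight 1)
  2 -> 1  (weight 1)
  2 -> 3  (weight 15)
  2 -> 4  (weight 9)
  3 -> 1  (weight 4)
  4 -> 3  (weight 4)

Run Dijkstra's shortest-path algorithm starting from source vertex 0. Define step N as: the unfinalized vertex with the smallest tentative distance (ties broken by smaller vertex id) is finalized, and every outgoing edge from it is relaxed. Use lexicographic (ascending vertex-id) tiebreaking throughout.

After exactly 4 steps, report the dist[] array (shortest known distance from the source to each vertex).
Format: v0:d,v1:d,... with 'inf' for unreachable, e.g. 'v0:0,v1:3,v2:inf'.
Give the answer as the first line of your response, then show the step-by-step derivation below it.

v0:0,v1:19,v2:inf,v3:15,v4:inf,v5:20,v6:7

step 1: dist = v0:0,v1:inf,v2:inf,v3:15,v4:inf,v5:inf,v6:7
step 2: dist = v0:0,v1:inf,v2:inf,v3:15,v4:inf,v5:inf,v6:7
step 3: dist = v0:0,v1:19,v2:inf,v3:15,v4:inf,v5:inf,v6:7
step 4: dist = v0:0,v1:19,v2:inf,v3:15,v4:inf,v5:20,v6:7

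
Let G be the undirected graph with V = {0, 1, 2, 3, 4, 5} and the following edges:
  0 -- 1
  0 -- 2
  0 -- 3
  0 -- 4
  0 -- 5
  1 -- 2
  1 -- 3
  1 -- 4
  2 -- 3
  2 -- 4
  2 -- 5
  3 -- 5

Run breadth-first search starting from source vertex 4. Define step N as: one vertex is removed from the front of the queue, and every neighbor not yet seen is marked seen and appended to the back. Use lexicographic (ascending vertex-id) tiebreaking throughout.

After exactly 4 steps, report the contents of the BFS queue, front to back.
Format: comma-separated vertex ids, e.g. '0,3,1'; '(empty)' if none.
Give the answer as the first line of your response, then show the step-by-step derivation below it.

3,5

step 1: dequeue 4; queue=[0,1,2]; order=4
step 2: dequeue 0; queue=[1,2,3,5]; order=4,0
step 3: dequeue 1; queue=[2,3,5]; order=4,0,1
step 4: dequeue 2; queue=[3,5]; order=4,0,1,2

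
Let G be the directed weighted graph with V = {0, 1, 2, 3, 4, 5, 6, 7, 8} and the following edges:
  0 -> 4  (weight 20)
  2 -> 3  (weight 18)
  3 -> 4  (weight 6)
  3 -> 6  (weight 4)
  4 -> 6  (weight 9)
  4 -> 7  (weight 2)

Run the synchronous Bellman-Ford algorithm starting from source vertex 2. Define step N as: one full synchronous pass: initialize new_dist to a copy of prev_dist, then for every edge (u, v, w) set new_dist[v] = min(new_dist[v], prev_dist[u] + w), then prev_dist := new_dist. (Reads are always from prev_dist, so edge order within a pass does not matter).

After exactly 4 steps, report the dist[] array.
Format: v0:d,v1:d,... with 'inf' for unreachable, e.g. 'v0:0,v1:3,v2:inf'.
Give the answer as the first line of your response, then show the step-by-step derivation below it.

v0:inf,v1:inf,v2:0,v3:18,v4:24,v5:inf,v6:22,v7:26,v8:inf

step 1: dist = v0:inf,v1:inf,v2:0,v3:18,v4:inf,v5:inf,v6:inf,v7:inf,v8:inf
step 2: dist = v0:inf,v1:inf,v2:0,v3:18,v4:24,v5:inf,v6:22,v7:inf,v8:inf
step 3: dist = v0:inf,v1:inf,v2:0,v3:18,v4:24,v5:inf,v6:22,v7:26,v8:inf
step 4: dist = v0:inf,v1:inf,v2:0,v3:18,v4:24,v5:inf,v6:22,v7:26,v8:inf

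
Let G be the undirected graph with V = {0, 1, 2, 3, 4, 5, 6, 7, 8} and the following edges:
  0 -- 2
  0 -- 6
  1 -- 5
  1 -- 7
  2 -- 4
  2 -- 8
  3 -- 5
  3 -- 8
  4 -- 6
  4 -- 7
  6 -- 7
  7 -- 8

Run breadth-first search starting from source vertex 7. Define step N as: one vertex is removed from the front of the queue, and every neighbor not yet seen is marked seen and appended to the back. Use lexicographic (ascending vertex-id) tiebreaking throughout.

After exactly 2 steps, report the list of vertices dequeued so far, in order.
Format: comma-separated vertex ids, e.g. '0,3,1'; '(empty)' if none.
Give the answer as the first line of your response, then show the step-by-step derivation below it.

7,1

step 1: dequeue 7; queue=[1,4,6,8]; order=7
step 2: dequeue 1; queue=[4,6,8,5]; order=7,1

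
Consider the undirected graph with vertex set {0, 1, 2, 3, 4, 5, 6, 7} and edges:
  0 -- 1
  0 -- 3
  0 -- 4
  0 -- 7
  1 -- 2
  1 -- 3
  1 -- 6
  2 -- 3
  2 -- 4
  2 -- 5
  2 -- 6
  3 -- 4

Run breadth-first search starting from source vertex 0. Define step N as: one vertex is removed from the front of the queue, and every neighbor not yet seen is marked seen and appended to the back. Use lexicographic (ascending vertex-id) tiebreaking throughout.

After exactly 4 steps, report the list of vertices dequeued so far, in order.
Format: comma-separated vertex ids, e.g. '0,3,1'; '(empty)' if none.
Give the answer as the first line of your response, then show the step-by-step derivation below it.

0,1,3,4

step 1: dequeue 0; queue=[1,3,4,7]; order=0
step 2: dequeue 1; queue=[3,4,7,2,6]; order=0,1
step 3: dequeue 3; queue=[4,7,2,6]; order=0,1,3
step 4: dequeue 4; queue=[7,2,6]; order=0,1,3,4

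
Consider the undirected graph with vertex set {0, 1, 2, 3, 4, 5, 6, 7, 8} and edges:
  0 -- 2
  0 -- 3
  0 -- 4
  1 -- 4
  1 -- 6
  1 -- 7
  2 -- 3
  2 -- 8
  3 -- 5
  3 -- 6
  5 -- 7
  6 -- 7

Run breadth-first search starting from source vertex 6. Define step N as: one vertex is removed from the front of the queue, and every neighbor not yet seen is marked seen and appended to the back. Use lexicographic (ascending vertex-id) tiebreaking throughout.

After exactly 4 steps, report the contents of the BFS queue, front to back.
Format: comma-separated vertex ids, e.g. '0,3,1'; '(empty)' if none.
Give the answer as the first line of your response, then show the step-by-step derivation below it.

4,0,2,5

step 1: dequeue 6; queue=[1,3,7]; order=6
step 2: dequeue 1; queue=[3,7,4]; order=6,1
step 3: dequeue 3; queue=[7,4,0,2,5]; order=6,1,3
step 4: dequeue 7; queue=[4,0,2,5]; order=6,1,3,7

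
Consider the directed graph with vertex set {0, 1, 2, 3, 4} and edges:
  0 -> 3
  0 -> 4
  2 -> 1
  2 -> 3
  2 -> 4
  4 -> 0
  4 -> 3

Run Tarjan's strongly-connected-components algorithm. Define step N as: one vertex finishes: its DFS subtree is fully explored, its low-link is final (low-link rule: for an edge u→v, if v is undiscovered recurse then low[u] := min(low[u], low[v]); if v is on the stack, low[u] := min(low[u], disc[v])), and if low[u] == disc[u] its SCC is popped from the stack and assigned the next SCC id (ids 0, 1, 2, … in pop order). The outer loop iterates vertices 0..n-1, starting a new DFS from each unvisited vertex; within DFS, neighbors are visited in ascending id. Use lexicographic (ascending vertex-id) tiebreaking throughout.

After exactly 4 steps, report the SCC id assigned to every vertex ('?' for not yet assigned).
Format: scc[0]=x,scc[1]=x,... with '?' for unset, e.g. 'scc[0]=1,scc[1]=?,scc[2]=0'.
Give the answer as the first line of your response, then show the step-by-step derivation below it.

scc[0]=1,scc[1]=2,scc[2]=?,scc[3]=0,scc[4]=1

step 1: low=(low[0]=0,low[1]=?,low[2]=?,low[3]=1,low[4]=?); scc=(scc[0]=?,scc[1]=?,scc[2]=?,scc[3]=0,scc[4]=?)
step 2: low=(low[0]=0,low[1]=?,low[2]=?,low[3]=1,low[4]=0); scc=(scc[0]=?,scc[1]=?,scc[2]=?,scc[3]=0,scc[4]=?)
step 3: low=(low[0]=0,low[1]=?,low[2]=?,low[3]=1,low[4]=0); scc=(scc[0]=1,scc[1]=?,scc[2]=?,scc[3]=0,scc[4]=1)
step 4: low=(low[0]=0,low[1]=3,low[2]=?,low[3]=1,low[4]=0); scc=(scc[0]=1,scc[1]=2,scc[2]=?,scc[3]=0,scc[4]=1)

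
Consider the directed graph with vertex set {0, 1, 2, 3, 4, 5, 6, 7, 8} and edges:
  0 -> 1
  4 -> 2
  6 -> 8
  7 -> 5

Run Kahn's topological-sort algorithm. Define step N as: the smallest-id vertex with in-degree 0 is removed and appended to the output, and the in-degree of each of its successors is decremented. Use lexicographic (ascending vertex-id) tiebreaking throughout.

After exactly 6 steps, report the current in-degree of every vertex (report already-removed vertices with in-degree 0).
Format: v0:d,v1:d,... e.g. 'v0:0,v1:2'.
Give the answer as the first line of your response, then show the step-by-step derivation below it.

v0:0,v1:0,v2:0,v3:0,v4:0,v5:1,v6:0,v7:0,v8:0

step 1: output 0; order=[0]; indeg=(0,0,1,0,0,1,0,0,1)
step 2: output 1; order=[0,1]; indeg=(0,0,1,0,0,1,0,0,1)
step 3: output 3; order=[0,1,3]; indeg=(0,0,1,0,0,1,0,0,1)
step 4: output 4; order=[0,1,3,4]; indeg=(0,0,0,0,0,1,0,0,1)
step 5: output 2; order=[0,1,3,4,2]; indeg=(0,0,0,0,0,1,0,0,1)
step 6: output 6; order=[0,1,3,4,2,6]; indeg=(0,0,0,0,0,1,0,0,0)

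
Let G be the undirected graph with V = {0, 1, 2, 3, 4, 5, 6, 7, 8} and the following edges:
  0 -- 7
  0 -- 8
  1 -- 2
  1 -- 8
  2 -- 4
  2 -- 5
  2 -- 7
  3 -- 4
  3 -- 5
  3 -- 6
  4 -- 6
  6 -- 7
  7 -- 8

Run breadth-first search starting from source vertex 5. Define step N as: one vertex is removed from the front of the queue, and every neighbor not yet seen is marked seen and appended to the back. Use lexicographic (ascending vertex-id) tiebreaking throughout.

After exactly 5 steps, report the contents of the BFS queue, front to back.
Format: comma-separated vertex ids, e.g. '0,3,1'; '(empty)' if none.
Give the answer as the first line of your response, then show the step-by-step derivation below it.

7,6,8

step 1: dequeue 5; queue=[2,3]; order=5
step 2: dequeue 2; queue=[3,1,4,7]; order=5,2
step 3: dequeue 3; queue=[1,4,7,6]; order=5,2,3
step 4: dequeue 1; queue=[4,7,6,8]; order=5,2,3,1
step 5: dequeue 4; queue=[7,6,8]; order=5,2,3,1,4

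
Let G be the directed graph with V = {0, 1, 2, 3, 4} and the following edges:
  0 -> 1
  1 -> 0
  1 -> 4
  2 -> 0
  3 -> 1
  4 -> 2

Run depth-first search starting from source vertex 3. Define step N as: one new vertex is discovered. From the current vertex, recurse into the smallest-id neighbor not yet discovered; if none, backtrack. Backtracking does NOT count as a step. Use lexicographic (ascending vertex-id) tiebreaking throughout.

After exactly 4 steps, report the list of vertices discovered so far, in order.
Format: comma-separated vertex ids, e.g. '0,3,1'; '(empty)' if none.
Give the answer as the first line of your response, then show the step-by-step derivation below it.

3,1,0,4

step 1: discover 3; path=3; order=3
step 2: discover 1; path=3>1; order=3,1
step 3: discover 0; path=3>1>0; order=3,1,0
step 4: discover 4; path=3>1>4; order=3,1,0,4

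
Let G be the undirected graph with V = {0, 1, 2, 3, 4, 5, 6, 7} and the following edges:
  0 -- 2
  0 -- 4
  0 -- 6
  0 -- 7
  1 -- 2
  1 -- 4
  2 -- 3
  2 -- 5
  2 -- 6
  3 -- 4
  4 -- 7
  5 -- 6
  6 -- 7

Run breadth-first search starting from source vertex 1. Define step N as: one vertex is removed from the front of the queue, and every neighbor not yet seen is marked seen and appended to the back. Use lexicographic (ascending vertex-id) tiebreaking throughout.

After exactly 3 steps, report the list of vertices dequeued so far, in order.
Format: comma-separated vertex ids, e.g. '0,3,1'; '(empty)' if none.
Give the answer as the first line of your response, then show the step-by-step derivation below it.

1,2,4

step 1: dequeue 1; queue=[2,4]; order=1
step 2: dequeue 2; queue=[4,0,3,5,6]; order=1,2
step 3: dequeue 4; queue=[0,3,5,6,7]; order=1,2,4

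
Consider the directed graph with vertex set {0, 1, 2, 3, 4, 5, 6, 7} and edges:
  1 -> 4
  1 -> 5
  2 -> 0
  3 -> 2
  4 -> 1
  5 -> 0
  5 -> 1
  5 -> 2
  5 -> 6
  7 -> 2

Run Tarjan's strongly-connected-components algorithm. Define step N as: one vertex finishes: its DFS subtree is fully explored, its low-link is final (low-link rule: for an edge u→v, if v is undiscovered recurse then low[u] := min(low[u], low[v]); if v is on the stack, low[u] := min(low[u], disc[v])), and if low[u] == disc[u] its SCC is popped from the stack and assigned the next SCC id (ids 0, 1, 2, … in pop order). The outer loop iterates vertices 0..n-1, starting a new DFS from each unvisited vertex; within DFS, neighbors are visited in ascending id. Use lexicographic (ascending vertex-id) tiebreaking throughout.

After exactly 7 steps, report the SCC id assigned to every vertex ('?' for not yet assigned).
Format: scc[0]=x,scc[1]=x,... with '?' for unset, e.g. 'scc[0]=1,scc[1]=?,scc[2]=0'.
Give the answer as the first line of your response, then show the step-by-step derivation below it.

scc[0]=0,scc[1]=3,scc[2]=1,scc[3]=4,scc[4]=3,scc[5]=3,scc[6]=2,scc[7]=?

step 1: low=(low[0]=0,low[1]=?,low[2]=?,low[3]=?,low[4]=?,low[5]=?,low[6]=?,low[7]=?); scc=(scc[0]=0,scc[1]=?,scc[2]=?,scc[3]=?,scc[4]=?,scc[5]=?,scc[6]=?,scc[7]=?)
step 2: low=(low[0]=0,low[1]=1,low[2]=?,low[3]=?,low[4]=1,low[5]=?,low[6]=?,low[7]=?); scc=(scc[0]=0,scc[1]=?,scc[2]=?,scc[3]=?,scc[4]=?,scc[5]=?,scc[6]=?,scc[7]=?)
step 3: low=(low[0]=0,low[1]=1,low[2]=4,low[3]=?,low[4]=1,low[5]=1,low[6]=?,low[7]=?); scc=(scc[0]=0,scc[1]=?,scc[2]=1,scc[3]=?,scc[4]=?,scc[5]=?,scc[6]=?,scc[7]=?)
step 4: low=(low[0]=0,low[1]=1,low[2]=4,low[3]=?,low[4]=1,low[5]=1,low[6]=5,low[7]=?); scc=(scc[0]=0,scc[1]=?,scc[2]=1,scc[3]=?,scc[4]=?,scc[5]=?,scc[6]=2,scc[7]=?)
step 5: low=(low[0]=0,low[1]=1,low[2]=4,low[3]=?,low[4]=1,low[5]=1,low[6]=5,low[7]=?); scc=(scc[0]=0,scc[1]=?,scc[2]=1,scc[3]=?,scc[4]=?,scc[5]=?,scc[6]=2,scc[7]=?)
step 6: low=(low[0]=0,low[1]=1,low[2]=4,low[3]=?,low[4]=1,low[5]=1,low[6]=5,low[7]=?); scc=(scc[0]=0,scc[1]=3,scc[2]=1,scc[3]=?,scc[4]=3,scc[5]=3,scc[6]=2,scc[7]=?)
step 7: low=(low[0]=0,low[1]=1,low[2]=4,low[3]=6,low[4]=1,low[5]=1,low[6]=5,low[7]=?); scc=(scc[0]=0,scc[1]=3,scc[2]=1,scc[3]=4,scc[4]=3,scc[5]=3,scc[6]=2,scc[7]=?)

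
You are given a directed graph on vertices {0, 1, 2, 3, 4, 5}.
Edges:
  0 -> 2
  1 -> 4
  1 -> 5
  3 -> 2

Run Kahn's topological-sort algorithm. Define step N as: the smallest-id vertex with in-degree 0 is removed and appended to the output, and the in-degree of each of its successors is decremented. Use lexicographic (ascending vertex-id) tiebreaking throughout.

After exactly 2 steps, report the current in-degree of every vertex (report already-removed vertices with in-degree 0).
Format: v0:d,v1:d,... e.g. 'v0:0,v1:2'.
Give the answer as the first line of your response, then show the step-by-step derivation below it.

v0:0,v1:0,v2:1,v3:0,v4:0,v5:0

step 1: output 0; order=[0]; indeg=(0,0,1,0,1,1)
step 2: output 1; order=[0,1]; indeg=(0,0,1,0,0,0)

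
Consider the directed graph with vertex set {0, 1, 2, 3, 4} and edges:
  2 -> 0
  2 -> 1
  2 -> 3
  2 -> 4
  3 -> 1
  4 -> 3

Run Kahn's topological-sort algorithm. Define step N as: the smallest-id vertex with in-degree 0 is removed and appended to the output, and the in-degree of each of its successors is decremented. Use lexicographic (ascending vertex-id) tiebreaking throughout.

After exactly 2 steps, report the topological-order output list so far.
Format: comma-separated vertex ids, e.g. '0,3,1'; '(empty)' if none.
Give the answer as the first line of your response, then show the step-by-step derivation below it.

2,0

step 1: output 2; order=[2]; indeg=(0,1,0,1,0)
step 2: output 0; order=[2,0]; indeg=(0,1,0,1,0)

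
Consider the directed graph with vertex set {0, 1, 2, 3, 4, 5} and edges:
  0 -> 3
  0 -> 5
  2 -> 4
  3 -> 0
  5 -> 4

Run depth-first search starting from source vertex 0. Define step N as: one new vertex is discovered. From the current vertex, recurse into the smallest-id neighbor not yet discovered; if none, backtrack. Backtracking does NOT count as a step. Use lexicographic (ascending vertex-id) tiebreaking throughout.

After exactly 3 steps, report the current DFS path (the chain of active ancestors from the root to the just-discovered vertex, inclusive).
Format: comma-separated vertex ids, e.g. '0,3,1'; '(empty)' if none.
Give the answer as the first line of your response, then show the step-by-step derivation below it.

0,5

step 1: discover 0; path=0; order=0
step 2: discover 3; path=0>3; order=0,3
step 3: discover 5; path=0>5; order=0,3,5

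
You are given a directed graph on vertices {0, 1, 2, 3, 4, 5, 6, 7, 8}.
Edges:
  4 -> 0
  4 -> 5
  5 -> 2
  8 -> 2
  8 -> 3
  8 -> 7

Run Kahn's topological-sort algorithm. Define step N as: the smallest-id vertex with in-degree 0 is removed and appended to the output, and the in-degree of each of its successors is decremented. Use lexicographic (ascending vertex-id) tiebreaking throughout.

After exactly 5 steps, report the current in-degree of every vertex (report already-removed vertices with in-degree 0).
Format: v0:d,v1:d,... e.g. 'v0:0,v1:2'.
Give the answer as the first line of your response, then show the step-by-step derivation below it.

v0:0,v1:0,v2:1,v3:1,v4:0,v5:0,v6:0,v7:1,v8:0

step 1: output 1; order=[1]; indeg=(1,0,2,1,0,1,0,1,0)
step 2: output 4; order=[1,4]; indeg=(0,0,2,1,0,0,0,1,0)
step 3: output 0; order=[1,4,0]; indeg=(0,0,2,1,0,0,0,1,0)
step 4: output 5; order=[1,4,0,5]; indeg=(0,0,1,1,0,0,0,1,0)
step 5: output 6; order=[1,4,0,5,6]; indeg=(0,0,1,1,0,0,0,1,0)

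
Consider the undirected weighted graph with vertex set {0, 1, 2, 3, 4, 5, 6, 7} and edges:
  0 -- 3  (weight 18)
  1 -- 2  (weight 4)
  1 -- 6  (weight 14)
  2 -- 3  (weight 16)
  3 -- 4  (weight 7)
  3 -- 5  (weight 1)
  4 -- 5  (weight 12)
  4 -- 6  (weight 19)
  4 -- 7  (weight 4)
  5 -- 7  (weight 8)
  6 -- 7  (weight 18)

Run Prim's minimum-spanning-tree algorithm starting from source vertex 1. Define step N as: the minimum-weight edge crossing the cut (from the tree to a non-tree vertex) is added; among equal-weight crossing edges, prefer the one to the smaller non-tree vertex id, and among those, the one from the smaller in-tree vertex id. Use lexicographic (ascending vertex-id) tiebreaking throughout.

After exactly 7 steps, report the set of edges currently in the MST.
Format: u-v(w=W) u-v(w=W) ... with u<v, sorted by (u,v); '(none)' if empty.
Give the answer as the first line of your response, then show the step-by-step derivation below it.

0-3(w=18) 1-2(w=4) 1-6(w=14) 2-3(w=16) 3-4(w=7) 3-5(w=1) 4-7(w=4)

step 1: add edge 1-2 (w=4); MST = {1-2(w=4)}
step 2: add edge 1-6 (w=14); MST = {1-2(w=4) 1-6(w=14)}
step 3: add edge 2-3 (w=16); MST = {1-2(w=4) 1-6(w=14) 2-3(w=16)}
step 4: add edge 3-5 (w=1); MST = {1-2(w=4) 1-6(w=14) 2-3(w=16) 3-5(w=1)}
step 5: add edge 3-4 (w=7); MST = {1-2(w=4) 1-6(w=14) 2-3(w=16) 3-4(w=7) 3-5(w=1)}
step 6: add edge 4-7 (w=4); MST = {1-2(w=4) 1-6(w=14) 2-3(w=16) 3-4(w=7) 3-5(w=1) 4-7(w=4)}
step 7: add edge 0-3 (w=18); MST = {0-3(w=18) 1-2(w=4) 1-6(w=14) 2-3(w=16) 3-4(w=7) 3-5(w=1) 4-7(w=4)}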